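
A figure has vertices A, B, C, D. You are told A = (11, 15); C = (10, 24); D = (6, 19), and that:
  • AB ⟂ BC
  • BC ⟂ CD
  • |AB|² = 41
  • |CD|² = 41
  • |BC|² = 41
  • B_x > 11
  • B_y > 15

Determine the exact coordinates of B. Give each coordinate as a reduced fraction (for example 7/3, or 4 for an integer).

B = (15, 20)

1. B_x = 15  [[BC ⟂ CD ⇒ 4x+5y-160=0] ∩ [|B−(11, 15)|²=41]]
2. B_y = 20  [[BC ⟂ CD ⇒ 4x+5y-160=0] ∩ [|B−(11, 15)|²=41]]
   so B = (15, 20)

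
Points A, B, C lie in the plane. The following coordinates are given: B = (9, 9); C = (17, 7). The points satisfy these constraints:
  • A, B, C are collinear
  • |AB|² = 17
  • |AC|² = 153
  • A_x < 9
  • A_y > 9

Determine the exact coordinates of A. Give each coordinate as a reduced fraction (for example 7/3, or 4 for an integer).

1. A_x = 5  [[A, B, C are collinear ⇒ 2x+8y-90=0] ∩ [|A−(9, 9)|²=17]]
2. A_y = 10  [[A, B, C are collinear ⇒ 2x+8y-90=0] ∩ [|A−(9, 9)|²=17]]
   so A = (5, 10)

A = (5, 10)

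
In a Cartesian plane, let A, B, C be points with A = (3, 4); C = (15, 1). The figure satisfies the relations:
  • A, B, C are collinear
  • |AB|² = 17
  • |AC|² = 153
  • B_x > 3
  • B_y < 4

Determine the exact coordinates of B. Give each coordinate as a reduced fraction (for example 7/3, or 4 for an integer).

B = (7, 3)

1. B_x = 7  [[A, B, C are collinear ⇒ -3x-12y+57=0] ∩ [|B−(3, 4)|²=17]]
2. B_y = 3  [[A, B, C are collinear ⇒ -3x-12y+57=0] ∩ [|B−(3, 4)|²=17]]
   so B = (7, 3)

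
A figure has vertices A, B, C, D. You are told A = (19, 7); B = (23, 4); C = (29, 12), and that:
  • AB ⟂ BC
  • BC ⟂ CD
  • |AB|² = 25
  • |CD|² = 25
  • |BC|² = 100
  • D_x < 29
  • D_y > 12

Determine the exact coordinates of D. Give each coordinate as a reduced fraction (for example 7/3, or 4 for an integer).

1. D_x = 25  [[BC ⟂ CD ⇒ 6x+8y-270=0] ∩ [|D−(29, 12)|²=25]]
2. D_y = 15  [[BC ⟂ CD ⇒ 6x+8y-270=0] ∩ [|D−(29, 12)|²=25]]
   so D = (25, 15)

D = (25, 15)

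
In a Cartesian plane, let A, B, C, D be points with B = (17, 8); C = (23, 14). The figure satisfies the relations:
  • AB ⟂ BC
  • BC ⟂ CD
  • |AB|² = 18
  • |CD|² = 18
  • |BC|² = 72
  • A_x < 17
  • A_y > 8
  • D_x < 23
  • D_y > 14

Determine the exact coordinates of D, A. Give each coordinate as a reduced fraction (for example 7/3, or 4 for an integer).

D = (20, 17)
A = (14, 11)

1. D_x = 20  [[BC ⟂ CD ⇒ 6x+6y-222=0] ∩ [|D−(23, 14)|²=18]]
2. D_y = 17  [[BC ⟂ CD ⇒ 6x+6y-222=0] ∩ [|D−(23, 14)|²=18]]
   so D = (20, 17)
3. A_x = 14  [[AB ⟂ BC ⇒ -6x-6y+150=0] ∩ [|A−(17, 8)|²=18]]
4. A_y = 11  [[AB ⟂ BC ⇒ -6x-6y+150=0] ∩ [|A−(17, 8)|²=18]]
   so A = (14, 11)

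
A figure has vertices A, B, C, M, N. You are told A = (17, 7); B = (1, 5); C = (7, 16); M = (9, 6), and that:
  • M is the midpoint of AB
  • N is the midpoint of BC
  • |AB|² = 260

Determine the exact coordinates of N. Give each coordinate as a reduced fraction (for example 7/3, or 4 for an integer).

1. N_x = 4  [2·N = B+C = (1, 5)+(7, 16)]
2. N_y = 21/2  [2·N = B+C = (1, 5)+(7, 16)]
   so N = (4, 21/2)

N = (4, 21/2)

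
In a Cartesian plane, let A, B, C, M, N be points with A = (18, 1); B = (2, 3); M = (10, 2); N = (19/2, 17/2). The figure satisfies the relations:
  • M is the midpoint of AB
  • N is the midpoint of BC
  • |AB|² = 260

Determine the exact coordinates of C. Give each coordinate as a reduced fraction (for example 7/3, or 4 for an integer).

C = (17, 14)

1. C_x = 17  [C = 2·N−B = 2·(19/2, 17/2)−(2, 3)]
2. C_y = 14  [C = 2·N−B = 2·(19/2, 17/2)−(2, 3)]
   so C = (17, 14)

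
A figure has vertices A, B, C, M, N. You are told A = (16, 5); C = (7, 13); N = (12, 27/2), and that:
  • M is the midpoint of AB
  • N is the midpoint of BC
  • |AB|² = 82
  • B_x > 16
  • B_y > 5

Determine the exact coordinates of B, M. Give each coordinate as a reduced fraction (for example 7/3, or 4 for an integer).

B = (17, 14)
M = (33/2, 19/2)

1. B_x = 17  [B = 2·N−C = 2·(12, 27/2)−(7, 13)]
2. B_y = 14  [B = 2·N−C = 2·(12, 27/2)−(7, 13)]
   so B = (17, 14)
3. M_x = 33/2  [2·M = A+B = (16, 5)+(17, 14)]
4. M_y = 19/2  [2·M = A+B = (16, 5)+(17, 14)]
   so M = (33/2, 19/2)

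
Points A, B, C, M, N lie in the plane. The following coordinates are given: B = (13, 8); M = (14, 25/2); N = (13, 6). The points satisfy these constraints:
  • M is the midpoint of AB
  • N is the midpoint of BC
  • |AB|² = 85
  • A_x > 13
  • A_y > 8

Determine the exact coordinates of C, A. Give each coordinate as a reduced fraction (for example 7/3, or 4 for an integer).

C = (13, 4)
A = (15, 17)

1. A_x = 15  [A = 2·M−B = 2·(14, 25/2)−(13, 8)]
2. A_y = 17  [A = 2·M−B = 2·(14, 25/2)−(13, 8)]
   so A = (15, 17)
3. C_x = 13  [C = 2·N−B = 2·(13, 6)−(13, 8)]
4. C_y = 4  [C = 2·N−B = 2·(13, 6)−(13, 8)]
   so C = (13, 4)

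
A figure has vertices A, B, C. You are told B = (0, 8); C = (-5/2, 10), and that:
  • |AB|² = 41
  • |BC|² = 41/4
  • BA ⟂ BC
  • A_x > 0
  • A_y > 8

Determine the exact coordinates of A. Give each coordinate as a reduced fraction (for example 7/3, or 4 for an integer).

A = (4, 13)

1. A_x = 4  [[BA ⟂ BC ⇒ -5/2x+2y-16=0] ∩ [|A−(0, 8)|²=41]]
2. A_y = 13  [[BA ⟂ BC ⇒ -5/2x+2y-16=0] ∩ [|A−(0, 8)|²=41]]
   so A = (4, 13)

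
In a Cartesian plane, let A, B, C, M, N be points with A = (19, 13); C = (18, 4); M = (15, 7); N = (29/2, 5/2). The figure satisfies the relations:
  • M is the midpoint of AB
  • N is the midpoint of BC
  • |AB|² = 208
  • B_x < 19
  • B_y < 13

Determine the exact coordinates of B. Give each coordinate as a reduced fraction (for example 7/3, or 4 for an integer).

B = (11, 1)

1. B_x = 11  [B = 2·M−A = 2·(15, 7)−(19, 13)]
2. B_y = 1  [B = 2·M−A = 2·(15, 7)−(19, 13)]
   so B = (11, 1)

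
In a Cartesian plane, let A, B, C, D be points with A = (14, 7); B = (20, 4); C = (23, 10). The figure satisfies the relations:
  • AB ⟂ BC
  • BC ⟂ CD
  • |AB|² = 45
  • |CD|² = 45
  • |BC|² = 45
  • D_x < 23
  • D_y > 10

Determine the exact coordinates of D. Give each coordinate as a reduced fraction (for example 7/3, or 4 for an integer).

D = (17, 13)

1. D_x = 17  [[BC ⟂ CD ⇒ 3x+6y-129=0] ∩ [|D−(23, 10)|²=45]]
2. D_y = 13  [[BC ⟂ CD ⇒ 3x+6y-129=0] ∩ [|D−(23, 10)|²=45]]
   so D = (17, 13)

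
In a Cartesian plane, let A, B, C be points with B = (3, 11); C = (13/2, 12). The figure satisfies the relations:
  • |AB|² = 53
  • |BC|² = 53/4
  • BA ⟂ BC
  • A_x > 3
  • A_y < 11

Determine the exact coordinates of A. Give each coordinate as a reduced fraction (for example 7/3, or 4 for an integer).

1. A_x = 5  [[BA ⟂ BC ⇒ 7/2x+1y-43/2=0] ∩ [|A−(3, 11)|²=53]]
2. A_y = 4  [[BA ⟂ BC ⇒ 7/2x+1y-43/2=0] ∩ [|A−(3, 11)|²=53]]
   so A = (5, 4)

A = (5, 4)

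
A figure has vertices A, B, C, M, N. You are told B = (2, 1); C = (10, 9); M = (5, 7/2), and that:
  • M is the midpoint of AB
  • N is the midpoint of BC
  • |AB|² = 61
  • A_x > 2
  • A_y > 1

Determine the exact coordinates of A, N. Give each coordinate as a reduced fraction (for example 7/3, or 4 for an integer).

A = (8, 6)
N = (6, 5)

1. A_x = 8  [A = 2·M−B = 2·(5, 7/2)−(2, 1)]
2. A_y = 6  [A = 2·M−B = 2·(5, 7/2)−(2, 1)]
   so A = (8, 6)
3. N_x = 6  [2·N = B+C = (2, 1)+(10, 9)]
4. N_y = 5  [2·N = B+C = (2, 1)+(10, 9)]
   so N = (6, 5)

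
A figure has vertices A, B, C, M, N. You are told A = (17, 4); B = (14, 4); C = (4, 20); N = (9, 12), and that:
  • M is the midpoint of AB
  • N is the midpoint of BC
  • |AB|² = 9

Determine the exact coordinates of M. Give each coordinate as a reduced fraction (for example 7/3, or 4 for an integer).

M = (31/2, 4)

1. M_x = 31/2  [2·M = A+B = (17, 4)+(14, 4)]
2. M_y = 4  [2·M = A+B = (17, 4)+(14, 4)]
   so M = (31/2, 4)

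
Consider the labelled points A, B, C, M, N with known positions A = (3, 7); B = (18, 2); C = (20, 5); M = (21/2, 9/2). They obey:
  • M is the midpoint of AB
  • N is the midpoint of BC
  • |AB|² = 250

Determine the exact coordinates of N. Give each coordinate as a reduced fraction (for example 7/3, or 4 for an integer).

N = (19, 7/2)

1. N_x = 19  [2·N = B+C = (18, 2)+(20, 5)]
2. N_y = 7/2  [2·N = B+C = (18, 2)+(20, 5)]
   so N = (19, 7/2)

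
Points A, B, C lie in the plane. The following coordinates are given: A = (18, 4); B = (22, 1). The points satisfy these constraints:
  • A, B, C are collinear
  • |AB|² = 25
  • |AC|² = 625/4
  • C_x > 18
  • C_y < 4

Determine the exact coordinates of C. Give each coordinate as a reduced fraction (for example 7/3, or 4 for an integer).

C = (28, -7/2)

1. C_x = 28  [[A, B, C are collinear ⇒ 3x+4y-70=0] ∩ [|C−(18, 4)|²=625/4]]
2. C_y = -7/2  [[A, B, C are collinear ⇒ 3x+4y-70=0] ∩ [|C−(18, 4)|²=625/4]]
   so C = (28, -7/2)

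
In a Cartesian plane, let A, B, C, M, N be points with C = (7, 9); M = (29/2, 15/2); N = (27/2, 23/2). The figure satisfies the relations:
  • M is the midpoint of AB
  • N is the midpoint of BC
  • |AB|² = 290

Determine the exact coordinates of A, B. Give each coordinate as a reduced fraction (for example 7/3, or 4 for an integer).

A = (9, 1)
B = (20, 14)

1. B_x = 20  [B = 2·N−C = 2·(27/2, 23/2)−(7, 9)]
2. B_y = 14  [B = 2·N−C = 2·(27/2, 23/2)−(7, 9)]
   so B = (20, 14)
3. A_x = 9  [A = 2·M−B = 2·(29/2, 15/2)−(20, 14)]
4. A_y = 1  [A = 2·M−B = 2·(29/2, 15/2)−(20, 14)]
   so A = (9, 1)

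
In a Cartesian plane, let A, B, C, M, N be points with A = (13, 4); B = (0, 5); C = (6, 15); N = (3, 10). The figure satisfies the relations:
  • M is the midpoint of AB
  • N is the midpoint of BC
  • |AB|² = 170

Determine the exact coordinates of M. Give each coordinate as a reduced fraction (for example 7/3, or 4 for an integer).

1. M_x = 13/2  [2·M = A+B = (13, 4)+(0, 5)]
2. M_y = 9/2  [2·M = A+B = (13, 4)+(0, 5)]
   so M = (13/2, 9/2)

M = (13/2, 9/2)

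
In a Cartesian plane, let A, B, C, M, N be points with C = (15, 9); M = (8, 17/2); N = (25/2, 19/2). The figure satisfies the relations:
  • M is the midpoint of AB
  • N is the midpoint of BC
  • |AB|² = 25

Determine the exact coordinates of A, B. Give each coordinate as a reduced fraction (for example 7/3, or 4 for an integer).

A = (6, 7)
B = (10, 10)

1. B_x = 10  [B = 2·N−C = 2·(25/2, 19/2)−(15, 9)]
2. B_y = 10  [B = 2·N−C = 2·(25/2, 19/2)−(15, 9)]
   so B = (10, 10)
3. A_x = 6  [A = 2·M−B = 2·(8, 17/2)−(10, 10)]
4. A_y = 7  [A = 2·M−B = 2·(8, 17/2)−(10, 10)]
   so A = (6, 7)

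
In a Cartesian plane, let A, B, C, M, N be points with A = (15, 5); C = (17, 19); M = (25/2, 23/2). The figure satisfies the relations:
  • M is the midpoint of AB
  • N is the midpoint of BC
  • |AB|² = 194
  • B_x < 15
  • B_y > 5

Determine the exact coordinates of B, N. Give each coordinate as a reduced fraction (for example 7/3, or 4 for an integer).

B = (10, 18)
N = (27/2, 37/2)

1. B_x = 10  [B = 2·M−A = 2·(25/2, 23/2)−(15, 5)]
2. B_y = 18  [B = 2·M−A = 2·(25/2, 23/2)−(15, 5)]
   so B = (10, 18)
3. N_x = 27/2  [2·N = B+C = (10, 18)+(17, 19)]
4. N_y = 37/2  [2·N = B+C = (10, 18)+(17, 19)]
   so N = (27/2, 37/2)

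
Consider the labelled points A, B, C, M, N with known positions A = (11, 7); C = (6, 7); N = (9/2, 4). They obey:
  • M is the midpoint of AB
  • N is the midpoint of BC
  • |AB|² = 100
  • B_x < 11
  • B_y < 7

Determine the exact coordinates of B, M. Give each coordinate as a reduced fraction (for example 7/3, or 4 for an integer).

B = (3, 1)
M = (7, 4)

1. B_x = 3  [B = 2·N−C = 2·(9/2, 4)−(6, 7)]
2. B_y = 1  [B = 2·N−C = 2·(9/2, 4)−(6, 7)]
   so B = (3, 1)
3. M_x = 7  [2·M = A+B = (11, 7)+(3, 1)]
4. M_y = 4  [2·M = A+B = (11, 7)+(3, 1)]
   so M = (7, 4)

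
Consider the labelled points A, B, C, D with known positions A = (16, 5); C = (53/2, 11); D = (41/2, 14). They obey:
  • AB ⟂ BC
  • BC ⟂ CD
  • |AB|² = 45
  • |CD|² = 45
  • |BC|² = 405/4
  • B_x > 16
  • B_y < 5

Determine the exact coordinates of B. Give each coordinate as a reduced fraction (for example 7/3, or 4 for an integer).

1. B_x = 22  [[BC ⟂ CD ⇒ 6x-3y-126=0] ∩ [|B−(16, 5)|²=45]]
2. B_y = 2  [[BC ⟂ CD ⇒ 6x-3y-126=0] ∩ [|B−(16, 5)|²=45]]
   so B = (22, 2)

B = (22, 2)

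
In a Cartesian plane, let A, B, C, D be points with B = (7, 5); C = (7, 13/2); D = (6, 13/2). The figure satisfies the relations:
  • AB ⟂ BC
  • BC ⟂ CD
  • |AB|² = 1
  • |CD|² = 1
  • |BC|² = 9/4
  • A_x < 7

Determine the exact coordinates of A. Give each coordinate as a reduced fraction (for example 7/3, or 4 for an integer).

1. A_x = 6  [[AB ⟂ BC ⇒ -3/2y+15/2=0] ∩ [|A−(7, 5)|²=1]]
2. A_y = 5  [[AB ⟂ BC ⇒ -3/2y+15/2=0] ∩ [|A−(7, 5)|²=1]]
   so A = (6, 5)

A = (6, 5)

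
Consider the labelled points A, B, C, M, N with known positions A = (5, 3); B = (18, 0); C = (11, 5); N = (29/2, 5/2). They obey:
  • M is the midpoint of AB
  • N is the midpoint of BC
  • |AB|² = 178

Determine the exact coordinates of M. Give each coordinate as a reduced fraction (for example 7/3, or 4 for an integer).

1. M_x = 23/2  [2·M = A+B = (5, 3)+(18, 0)]
2. M_y = 3/2  [2·M = A+B = (5, 3)+(18, 0)]
   so M = (23/2, 3/2)

M = (23/2, 3/2)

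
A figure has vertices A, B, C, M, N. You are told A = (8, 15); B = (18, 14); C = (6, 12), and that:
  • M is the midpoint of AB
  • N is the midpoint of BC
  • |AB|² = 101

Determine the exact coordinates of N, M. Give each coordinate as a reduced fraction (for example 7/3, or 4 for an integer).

1. M_x = 13  [2·M = A+B = (8, 15)+(18, 14)]
2. M_y = 29/2  [2·M = A+B = (8, 15)+(18, 14)]
   so M = (13, 29/2)
3. N_x = 12  [2·N = B+C = (18, 14)+(6, 12)]
4. N_y = 13  [2·N = B+C = (18, 14)+(6, 12)]
   so N = (12, 13)

N = (12, 13)
M = (13, 29/2)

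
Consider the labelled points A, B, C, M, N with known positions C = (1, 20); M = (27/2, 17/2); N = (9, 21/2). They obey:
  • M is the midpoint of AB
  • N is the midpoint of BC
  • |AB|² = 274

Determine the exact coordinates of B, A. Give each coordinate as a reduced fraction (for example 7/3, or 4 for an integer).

1. B_x = 17  [B = 2·N−C = 2·(9, 21/2)−(1, 20)]
2. B_y = 1  [B = 2·N−C = 2·(9, 21/2)−(1, 20)]
   so B = (17, 1)
3. A_x = 10  [A = 2·M−B = 2·(27/2, 17/2)−(17, 1)]
4. A_y = 16  [A = 2·M−B = 2·(27/2, 17/2)−(17, 1)]
   so A = (10, 16)

B = (17, 1)
A = (10, 16)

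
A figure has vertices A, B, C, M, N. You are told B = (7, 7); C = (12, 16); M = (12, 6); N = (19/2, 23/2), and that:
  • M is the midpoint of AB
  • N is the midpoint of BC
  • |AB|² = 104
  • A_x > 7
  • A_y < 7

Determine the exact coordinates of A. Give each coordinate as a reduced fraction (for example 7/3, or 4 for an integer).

1. A_x = 17  [A = 2·M−B = 2·(12, 6)−(7, 7)]
2. A_y = 5  [A = 2·M−B = 2·(12, 6)−(7, 7)]
   so A = (17, 5)

A = (17, 5)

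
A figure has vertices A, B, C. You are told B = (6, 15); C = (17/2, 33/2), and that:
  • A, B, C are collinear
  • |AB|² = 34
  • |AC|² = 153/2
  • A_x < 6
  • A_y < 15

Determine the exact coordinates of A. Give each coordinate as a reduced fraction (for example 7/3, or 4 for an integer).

1. A_x = 1  [[A, B, C are collinear ⇒ -3/2x+5/2y-57/2=0] ∩ [|A−(6, 15)|²=34]]
2. A_y = 12  [[A, B, C are collinear ⇒ -3/2x+5/2y-57/2=0] ∩ [|A−(6, 15)|²=34]]
   so A = (1, 12)

A = (1, 12)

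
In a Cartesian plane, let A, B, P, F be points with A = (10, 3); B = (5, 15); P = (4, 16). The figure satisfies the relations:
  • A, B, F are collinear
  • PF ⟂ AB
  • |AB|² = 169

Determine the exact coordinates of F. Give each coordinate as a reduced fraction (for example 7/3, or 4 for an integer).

F = (760/169, 2739/169)

1. F_x = 760/169  [[A, B, F are collinear ⇒ -12x-5y+135=0] ∩ [PF ⟂ AB ⇒ -5x+12y-172=0]]
2. F_y = 2739/169  [[A, B, F are collinear ⇒ -12x-5y+135=0] ∩ [PF ⟂ AB ⇒ -5x+12y-172=0]]
   so F = (760/169, 2739/169)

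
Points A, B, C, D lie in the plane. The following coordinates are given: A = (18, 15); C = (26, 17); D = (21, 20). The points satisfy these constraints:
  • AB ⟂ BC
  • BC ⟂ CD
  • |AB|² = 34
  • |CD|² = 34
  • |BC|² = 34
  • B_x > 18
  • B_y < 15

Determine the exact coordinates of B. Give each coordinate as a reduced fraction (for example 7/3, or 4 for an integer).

B = (23, 12)

1. B_x = 23  [[BC ⟂ CD ⇒ 5x-3y-79=0] ∩ [|B−(18, 15)|²=34]]
2. B_y = 12  [[BC ⟂ CD ⇒ 5x-3y-79=0] ∩ [|B−(18, 15)|²=34]]
   so B = (23, 12)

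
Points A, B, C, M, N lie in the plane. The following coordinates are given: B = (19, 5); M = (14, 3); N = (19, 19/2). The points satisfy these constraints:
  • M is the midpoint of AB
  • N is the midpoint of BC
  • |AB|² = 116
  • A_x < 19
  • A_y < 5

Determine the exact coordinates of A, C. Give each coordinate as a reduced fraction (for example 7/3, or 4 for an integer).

A = (9, 1)
C = (19, 14)

1. A_x = 9  [A = 2·M−B = 2·(14, 3)−(19, 5)]
2. A_y = 1  [A = 2·M−B = 2·(14, 3)−(19, 5)]
   so A = (9, 1)
3. C_x = 19  [C = 2·N−B = 2·(19, 19/2)−(19, 5)]
4. C_y = 14  [C = 2·N−B = 2·(19, 19/2)−(19, 5)]
   so C = (19, 14)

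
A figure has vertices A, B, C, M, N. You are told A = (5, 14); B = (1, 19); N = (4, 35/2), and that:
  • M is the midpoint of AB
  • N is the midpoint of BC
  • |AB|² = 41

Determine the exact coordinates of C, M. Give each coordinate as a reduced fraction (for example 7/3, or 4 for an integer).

1. M_x = 3  [2·M = A+B = (5, 14)+(1, 19)]
2. M_y = 33/2  [2·M = A+B = (5, 14)+(1, 19)]
   so M = (3, 33/2)
3. C_x = 7  [C = 2·N−B = 2·(4, 35/2)−(1, 19)]
4. C_y = 16  [C = 2·N−B = 2·(4, 35/2)−(1, 19)]
   so C = (7, 16)

C = (7, 16)
M = (3, 33/2)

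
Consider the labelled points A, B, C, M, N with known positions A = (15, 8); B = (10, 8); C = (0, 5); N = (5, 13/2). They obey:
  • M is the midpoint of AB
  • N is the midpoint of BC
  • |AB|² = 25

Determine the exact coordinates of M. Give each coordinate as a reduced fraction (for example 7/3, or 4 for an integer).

1. M_x = 25/2  [2·M = A+B = (15, 8)+(10, 8)]
2. M_y = 8  [2·M = A+B = (15, 8)+(10, 8)]
   so M = (25/2, 8)

M = (25/2, 8)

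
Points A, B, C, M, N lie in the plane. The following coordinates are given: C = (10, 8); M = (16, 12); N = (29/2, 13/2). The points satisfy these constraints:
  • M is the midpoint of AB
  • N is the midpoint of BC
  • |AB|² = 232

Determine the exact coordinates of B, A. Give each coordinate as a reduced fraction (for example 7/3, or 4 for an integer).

B = (19, 5)
A = (13, 19)

1. B_x = 19  [B = 2·N−C = 2·(29/2, 13/2)−(10, 8)]
2. B_y = 5  [B = 2·N−C = 2·(29/2, 13/2)−(10, 8)]
   so B = (19, 5)
3. A_x = 13  [A = 2·M−B = 2·(16, 12)−(19, 5)]
4. A_y = 19  [A = 2·M−B = 2·(16, 12)−(19, 5)]
   so A = (13, 19)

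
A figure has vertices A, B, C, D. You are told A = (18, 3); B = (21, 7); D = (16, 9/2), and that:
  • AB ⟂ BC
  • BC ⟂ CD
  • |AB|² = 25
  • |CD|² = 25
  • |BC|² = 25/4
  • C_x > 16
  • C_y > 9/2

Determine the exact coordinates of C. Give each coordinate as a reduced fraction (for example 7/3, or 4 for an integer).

1. C_x = 19  [[AB ⟂ BC ⇒ 3x+4y-91=0] ∩ [|C−(16, 9/2)|²=25]]
2. C_y = 17/2  [[AB ⟂ BC ⇒ 3x+4y-91=0] ∩ [|C−(16, 9/2)|²=25]]
   so C = (19, 17/2)

C = (19, 17/2)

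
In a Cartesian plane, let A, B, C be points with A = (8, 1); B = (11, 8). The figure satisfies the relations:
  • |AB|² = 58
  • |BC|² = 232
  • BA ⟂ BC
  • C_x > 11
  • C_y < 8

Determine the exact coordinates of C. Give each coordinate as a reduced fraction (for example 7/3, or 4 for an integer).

C = (25, 2)

1. C_x = 25  [[BA ⟂ BC ⇒ -3x-7y+89=0] ∩ [|C−(11, 8)|²=232]]
2. C_y = 2  [[BA ⟂ BC ⇒ -3x-7y+89=0] ∩ [|C−(11, 8)|²=232]]
   so C = (25, 2)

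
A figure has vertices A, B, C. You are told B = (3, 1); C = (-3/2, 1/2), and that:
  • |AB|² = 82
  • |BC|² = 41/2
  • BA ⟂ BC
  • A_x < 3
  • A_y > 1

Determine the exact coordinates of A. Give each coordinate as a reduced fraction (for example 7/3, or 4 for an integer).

A = (2, 10)

1. A_x = 2  [[BA ⟂ BC ⇒ -9/2x-1/2y+14=0] ∩ [|A−(3, 1)|²=82]]
2. A_y = 10  [[BA ⟂ BC ⇒ -9/2x-1/2y+14=0] ∩ [|A−(3, 1)|²=82]]
   so A = (2, 10)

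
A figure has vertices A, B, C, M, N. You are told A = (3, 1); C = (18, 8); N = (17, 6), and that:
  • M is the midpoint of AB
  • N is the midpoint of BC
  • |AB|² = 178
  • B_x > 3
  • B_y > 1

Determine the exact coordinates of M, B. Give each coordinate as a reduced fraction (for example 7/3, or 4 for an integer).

1. B_x = 16  [B = 2·N−C = 2·(17, 6)−(18, 8)]
2. B_y = 4  [B = 2·N−C = 2·(17, 6)−(18, 8)]
   so B = (16, 4)
3. M_x = 19/2  [2·M = A+B = (3, 1)+(16, 4)]
4. M_y = 5/2  [2·M = A+B = (3, 1)+(16, 4)]
   so M = (19/2, 5/2)

M = (19/2, 5/2)
B = (16, 4)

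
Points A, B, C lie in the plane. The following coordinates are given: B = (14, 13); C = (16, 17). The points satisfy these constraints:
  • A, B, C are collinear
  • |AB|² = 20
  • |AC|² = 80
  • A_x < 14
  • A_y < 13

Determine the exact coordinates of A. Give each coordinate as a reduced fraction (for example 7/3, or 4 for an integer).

1. A_x = 12  [[A, B, C are collinear ⇒ -4x+2y+30=0] ∩ [|A−(14, 13)|²=20]]
2. A_y = 9  [[A, B, C are collinear ⇒ -4x+2y+30=0] ∩ [|A−(14, 13)|²=20]]
   so A = (12, 9)

A = (12, 9)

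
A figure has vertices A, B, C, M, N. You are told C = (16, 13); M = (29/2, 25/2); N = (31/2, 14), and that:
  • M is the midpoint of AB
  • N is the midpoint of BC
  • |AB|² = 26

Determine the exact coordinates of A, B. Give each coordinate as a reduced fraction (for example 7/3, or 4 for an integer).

A = (14, 10)
B = (15, 15)

1. B_x = 15  [B = 2·N−C = 2·(31/2, 14)−(16, 13)]
2. B_y = 15  [B = 2·N−C = 2·(31/2, 14)−(16, 13)]
   so B = (15, 15)
3. A_x = 14  [A = 2·M−B = 2·(29/2, 25/2)−(15, 15)]
4. A_y = 10  [A = 2·M−B = 2·(29/2, 25/2)−(15, 15)]
   so A = (14, 10)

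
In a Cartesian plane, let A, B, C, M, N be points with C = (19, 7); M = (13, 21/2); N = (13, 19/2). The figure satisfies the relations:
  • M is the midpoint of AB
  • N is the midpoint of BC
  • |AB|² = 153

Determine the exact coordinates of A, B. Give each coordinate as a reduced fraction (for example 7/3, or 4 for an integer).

A = (19, 9)
B = (7, 12)

1. B_x = 7  [B = 2·N−C = 2·(13, 19/2)−(19, 7)]
2. B_y = 12  [B = 2·N−C = 2·(13, 19/2)−(19, 7)]
   so B = (7, 12)
3. A_x = 19  [A = 2·M−B = 2·(13, 21/2)−(7, 12)]
4. A_y = 9  [A = 2·M−B = 2·(13, 21/2)−(7, 12)]
   so A = (19, 9)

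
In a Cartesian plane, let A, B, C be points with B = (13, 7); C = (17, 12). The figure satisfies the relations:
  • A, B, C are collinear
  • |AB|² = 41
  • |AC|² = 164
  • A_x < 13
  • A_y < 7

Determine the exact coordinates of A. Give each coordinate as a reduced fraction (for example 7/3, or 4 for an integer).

A = (9, 2)

1. A_x = 9  [[A, B, C are collinear ⇒ -5x+4y+37=0] ∩ [|A−(13, 7)|²=41]]
2. A_y = 2  [[A, B, C are collinear ⇒ -5x+4y+37=0] ∩ [|A−(13, 7)|²=41]]
   so A = (9, 2)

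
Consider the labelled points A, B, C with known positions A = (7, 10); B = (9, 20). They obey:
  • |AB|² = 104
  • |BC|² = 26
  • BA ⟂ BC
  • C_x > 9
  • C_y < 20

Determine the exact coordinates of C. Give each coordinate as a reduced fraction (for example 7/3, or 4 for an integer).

C = (14, 19)

1. C_x = 14  [[BA ⟂ BC ⇒ -2x-10y+218=0] ∩ [|C−(9, 20)|²=26]]
2. C_y = 19  [[BA ⟂ BC ⇒ -2x-10y+218=0] ∩ [|C−(9, 20)|²=26]]
   so C = (14, 19)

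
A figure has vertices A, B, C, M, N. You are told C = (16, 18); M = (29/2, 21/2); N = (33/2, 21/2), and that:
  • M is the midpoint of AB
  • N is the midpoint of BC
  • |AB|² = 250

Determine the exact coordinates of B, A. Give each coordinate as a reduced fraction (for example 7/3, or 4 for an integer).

1. B_x = 17  [B = 2·N−C = 2·(33/2, 21/2)−(16, 18)]
2. B_y = 3  [B = 2·N−C = 2·(33/2, 21/2)−(16, 18)]
   so B = (17, 3)
3. A_x = 12  [A = 2·M−B = 2·(29/2, 21/2)−(17, 3)]
4. A_y = 18  [A = 2·M−B = 2·(29/2, 21/2)−(17, 3)]
   so A = (12, 18)

B = (17, 3)
A = (12, 18)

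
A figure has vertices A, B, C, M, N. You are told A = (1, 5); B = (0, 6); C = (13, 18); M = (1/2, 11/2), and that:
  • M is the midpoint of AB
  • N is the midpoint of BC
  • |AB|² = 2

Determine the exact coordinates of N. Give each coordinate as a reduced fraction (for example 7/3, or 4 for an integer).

1. N_x = 13/2  [2·N = B+C = (0, 6)+(13, 18)]
2. N_y = 12  [2·N = B+C = (0, 6)+(13, 18)]
   so N = (13/2, 12)

N = (13/2, 12)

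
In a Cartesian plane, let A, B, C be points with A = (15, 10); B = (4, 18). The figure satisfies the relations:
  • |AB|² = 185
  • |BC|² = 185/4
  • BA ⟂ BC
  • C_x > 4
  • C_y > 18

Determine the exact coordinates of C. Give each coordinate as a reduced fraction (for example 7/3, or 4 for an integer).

C = (8, 47/2)

1. C_x = 8  [[BA ⟂ BC ⇒ 11x-8y+100=0] ∩ [|C−(4, 18)|²=185/4]]
2. C_y = 47/2  [[BA ⟂ BC ⇒ 11x-8y+100=0] ∩ [|C−(4, 18)|²=185/4]]
   so C = (8, 47/2)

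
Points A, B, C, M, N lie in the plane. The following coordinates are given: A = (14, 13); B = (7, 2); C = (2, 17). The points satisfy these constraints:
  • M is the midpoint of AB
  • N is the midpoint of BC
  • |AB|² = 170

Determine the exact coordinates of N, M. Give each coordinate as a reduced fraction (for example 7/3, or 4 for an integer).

1. M_x = 21/2  [2·M = A+B = (14, 13)+(7, 2)]
2. M_y = 15/2  [2·M = A+B = (14, 13)+(7, 2)]
   so M = (21/2, 15/2)
3. N_x = 9/2  [2·N = B+C = (7, 2)+(2, 17)]
4. N_y = 19/2  [2·N = B+C = (7, 2)+(2, 17)]
   so N = (9/2, 19/2)

N = (9/2, 19/2)
M = (21/2, 15/2)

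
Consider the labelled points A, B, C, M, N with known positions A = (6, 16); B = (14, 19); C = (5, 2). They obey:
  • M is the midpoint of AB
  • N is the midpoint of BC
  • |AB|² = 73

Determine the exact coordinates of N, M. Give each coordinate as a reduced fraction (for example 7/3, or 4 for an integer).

1. M_x = 10  [2·M = A+B = (6, 16)+(14, 19)]
2. M_y = 35/2  [2·M = A+B = (6, 16)+(14, 19)]
   so M = (10, 35/2)
3. N_x = 19/2  [2·N = B+C = (14, 19)+(5, 2)]
4. N_y = 21/2  [2·N = B+C = (14, 19)+(5, 2)]
   so N = (19/2, 21/2)

N = (19/2, 21/2)
M = (10, 35/2)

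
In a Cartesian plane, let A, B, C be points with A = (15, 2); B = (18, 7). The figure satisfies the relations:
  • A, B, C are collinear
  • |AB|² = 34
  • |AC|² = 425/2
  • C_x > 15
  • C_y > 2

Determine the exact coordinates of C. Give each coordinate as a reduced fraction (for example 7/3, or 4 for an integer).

C = (45/2, 29/2)

1. C_x = 45/2  [[A, B, C are collinear ⇒ -5x+3y+69=0] ∩ [|C−(15, 2)|²=425/2]]
2. C_y = 29/2  [[A, B, C are collinear ⇒ -5x+3y+69=0] ∩ [|C−(15, 2)|²=425/2]]
   so C = (45/2, 29/2)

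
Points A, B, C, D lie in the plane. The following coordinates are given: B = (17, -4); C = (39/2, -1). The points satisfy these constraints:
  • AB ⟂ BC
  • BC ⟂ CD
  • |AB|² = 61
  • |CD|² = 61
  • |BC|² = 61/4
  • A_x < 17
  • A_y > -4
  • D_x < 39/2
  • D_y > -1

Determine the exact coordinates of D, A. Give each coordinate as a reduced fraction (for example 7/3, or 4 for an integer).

D = (27/2, 4)
A = (11, 1)

1. D_x = 27/2  [[BC ⟂ CD ⇒ 5/2x+3y-183/4=0] ∩ [|D−(39/2, -1)|²=61]]
2. D_y = 4  [[BC ⟂ CD ⇒ 5/2x+3y-183/4=0] ∩ [|D−(39/2, -1)|²=61]]
   so D = (27/2, 4)
3. A_x = 11  [[AB ⟂ BC ⇒ -5/2x-3y+61/2=0] ∩ [|A−(17, -4)|²=61]]
4. A_y = 1  [[AB ⟂ BC ⇒ -5/2x-3y+61/2=0] ∩ [|A−(17, -4)|²=61]]
   so A = (11, 1)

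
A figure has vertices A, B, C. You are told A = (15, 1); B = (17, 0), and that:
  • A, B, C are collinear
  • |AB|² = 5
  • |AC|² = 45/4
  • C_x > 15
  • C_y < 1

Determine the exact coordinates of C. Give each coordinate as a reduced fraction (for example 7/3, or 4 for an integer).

C = (18, -1/2)

1. C_x = 18  [[A, B, C are collinear ⇒ 1x+2y-17=0] ∩ [|C−(15, 1)|²=45/4]]
2. C_y = -1/2  [[A, B, C are collinear ⇒ 1x+2y-17=0] ∩ [|C−(15, 1)|²=45/4]]
   so C = (18, -1/2)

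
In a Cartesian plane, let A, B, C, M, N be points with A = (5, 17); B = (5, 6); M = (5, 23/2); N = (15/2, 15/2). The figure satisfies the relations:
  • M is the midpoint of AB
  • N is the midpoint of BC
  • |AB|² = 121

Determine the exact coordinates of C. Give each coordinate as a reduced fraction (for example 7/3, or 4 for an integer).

1. C_x = 10  [C = 2·N−B = 2·(15/2, 15/2)−(5, 6)]
2. C_y = 9  [C = 2·N−B = 2·(15/2, 15/2)−(5, 6)]
   so C = (10, 9)

C = (10, 9)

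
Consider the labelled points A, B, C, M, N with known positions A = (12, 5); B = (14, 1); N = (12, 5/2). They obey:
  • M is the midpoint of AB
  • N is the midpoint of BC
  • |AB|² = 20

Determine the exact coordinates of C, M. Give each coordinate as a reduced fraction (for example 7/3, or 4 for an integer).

1. M_x = 13  [2·M = A+B = (12, 5)+(14, 1)]
2. M_y = 3  [2·M = A+B = (12, 5)+(14, 1)]
   so M = (13, 3)
3. C_x = 10  [C = 2·N−B = 2·(12, 5/2)−(14, 1)]
4. C_y = 4  [C = 2·N−B = 2·(12, 5/2)−(14, 1)]
   so C = (10, 4)

C = (10, 4)
M = (13, 3)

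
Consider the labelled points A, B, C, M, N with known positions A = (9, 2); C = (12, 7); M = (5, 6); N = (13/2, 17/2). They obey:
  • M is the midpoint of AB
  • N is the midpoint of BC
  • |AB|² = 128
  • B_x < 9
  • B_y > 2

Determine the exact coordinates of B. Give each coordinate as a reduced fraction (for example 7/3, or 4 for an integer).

1. B_x = 1  [B = 2·M−A = 2·(5, 6)−(9, 2)]
2. B_y = 10  [B = 2·M−A = 2·(5, 6)−(9, 2)]
   so B = (1, 10)

B = (1, 10)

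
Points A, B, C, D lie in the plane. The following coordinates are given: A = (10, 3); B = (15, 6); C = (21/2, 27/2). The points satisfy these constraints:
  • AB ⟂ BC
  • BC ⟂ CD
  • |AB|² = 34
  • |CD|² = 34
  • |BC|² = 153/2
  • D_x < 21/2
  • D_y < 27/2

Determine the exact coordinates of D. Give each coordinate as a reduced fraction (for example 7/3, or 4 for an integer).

D = (11/2, 21/2)

1. D_x = 11/2  [[BC ⟂ CD ⇒ -9/2x+15/2y-54=0] ∩ [|D−(21/2, 27/2)|²=34]]
2. D_y = 21/2  [[BC ⟂ CD ⇒ -9/2x+15/2y-54=0] ∩ [|D−(21/2, 27/2)|²=34]]
   so D = (11/2, 21/2)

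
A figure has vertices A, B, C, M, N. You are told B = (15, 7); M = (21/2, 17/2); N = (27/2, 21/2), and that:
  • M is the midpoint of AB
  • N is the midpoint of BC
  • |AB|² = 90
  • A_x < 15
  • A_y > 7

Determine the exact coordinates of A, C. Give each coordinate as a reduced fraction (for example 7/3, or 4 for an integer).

A = (6, 10)
C = (12, 14)

1. A_x = 6  [A = 2·M−B = 2·(21/2, 17/2)−(15, 7)]
2. A_y = 10  [A = 2·M−B = 2·(21/2, 17/2)−(15, 7)]
   so A = (6, 10)
3. C_x = 12  [C = 2·N−B = 2·(27/2, 21/2)−(15, 7)]
4. C_y = 14  [C = 2·N−B = 2·(27/2, 21/2)−(15, 7)]
   so C = (12, 14)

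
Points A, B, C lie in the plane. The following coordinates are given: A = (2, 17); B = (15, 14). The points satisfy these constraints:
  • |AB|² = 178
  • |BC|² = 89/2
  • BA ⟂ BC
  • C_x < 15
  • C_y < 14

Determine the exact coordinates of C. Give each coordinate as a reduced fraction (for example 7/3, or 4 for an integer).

C = (27/2, 15/2)

1. C_x = 27/2  [[BA ⟂ BC ⇒ -13x+3y+153=0] ∩ [|C−(15, 14)|²=89/2]]
2. C_y = 15/2  [[BA ⟂ BC ⇒ -13x+3y+153=0] ∩ [|C−(15, 14)|²=89/2]]
   so C = (27/2, 15/2)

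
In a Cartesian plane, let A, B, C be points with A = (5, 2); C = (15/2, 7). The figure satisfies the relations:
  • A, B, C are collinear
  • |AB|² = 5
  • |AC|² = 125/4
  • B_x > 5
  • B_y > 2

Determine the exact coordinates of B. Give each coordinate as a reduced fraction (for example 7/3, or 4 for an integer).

1. B_x = 6  [[A, B, C are collinear ⇒ 5x-5/2y-20=0] ∩ [|B−(5, 2)|²=5]]
2. B_y = 4  [[A, B, C are collinear ⇒ 5x-5/2y-20=0] ∩ [|B−(5, 2)|²=5]]
   so B = (6, 4)

B = (6, 4)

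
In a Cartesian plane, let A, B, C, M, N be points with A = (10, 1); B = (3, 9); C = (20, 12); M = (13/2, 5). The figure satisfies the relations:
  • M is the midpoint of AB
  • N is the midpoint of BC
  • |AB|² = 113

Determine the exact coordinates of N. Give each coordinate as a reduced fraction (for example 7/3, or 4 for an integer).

1. N_x = 23/2  [2·N = B+C = (3, 9)+(20, 12)]
2. N_y = 21/2  [2·N = B+C = (3, 9)+(20, 12)]
   so N = (23/2, 21/2)

N = (23/2, 21/2)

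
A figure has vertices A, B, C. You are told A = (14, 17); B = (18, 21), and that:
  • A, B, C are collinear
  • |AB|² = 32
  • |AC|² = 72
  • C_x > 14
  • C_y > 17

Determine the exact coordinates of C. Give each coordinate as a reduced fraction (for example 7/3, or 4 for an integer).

1. C_x = 20  [[A, B, C are collinear ⇒ -4x+4y-12=0] ∩ [|C−(14, 17)|²=72]]
2. C_y = 23  [[A, B, C are collinear ⇒ -4x+4y-12=0] ∩ [|C−(14, 17)|²=72]]
   so C = (20, 23)

C = (20, 23)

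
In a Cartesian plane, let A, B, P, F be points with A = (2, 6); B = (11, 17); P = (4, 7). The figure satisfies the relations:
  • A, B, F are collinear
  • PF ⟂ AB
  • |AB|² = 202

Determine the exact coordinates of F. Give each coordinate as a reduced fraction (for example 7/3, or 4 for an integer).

1. F_x = 665/202  [[A, B, F are collinear ⇒ -11x+9y-32=0] ∩ [PF ⟂ AB ⇒ 9x+11y-113=0]]
2. F_y = 1531/202  [[A, B, F are collinear ⇒ -11x+9y-32=0] ∩ [PF ⟂ AB ⇒ 9x+11y-113=0]]
   so F = (665/202, 1531/202)

F = (665/202, 1531/202)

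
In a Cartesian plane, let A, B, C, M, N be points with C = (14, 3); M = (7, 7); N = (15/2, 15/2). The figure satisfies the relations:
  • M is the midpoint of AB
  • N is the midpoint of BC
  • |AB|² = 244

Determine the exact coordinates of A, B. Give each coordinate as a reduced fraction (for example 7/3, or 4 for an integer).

A = (13, 2)
B = (1, 12)

1. B_x = 1  [B = 2·N−C = 2·(15/2, 15/2)−(14, 3)]
2. B_y = 12  [B = 2·N−C = 2·(15/2, 15/2)−(14, 3)]
   so B = (1, 12)
3. A_x = 13  [A = 2·M−B = 2·(7, 7)−(1, 12)]
4. A_y = 2  [A = 2·M−B = 2·(7, 7)−(1, 12)]
   so A = (13, 2)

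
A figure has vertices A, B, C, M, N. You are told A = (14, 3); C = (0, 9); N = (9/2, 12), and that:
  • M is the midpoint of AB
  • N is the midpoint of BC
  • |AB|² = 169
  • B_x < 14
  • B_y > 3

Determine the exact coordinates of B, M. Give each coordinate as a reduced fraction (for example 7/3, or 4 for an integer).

B = (9, 15)
M = (23/2, 9)

1. B_x = 9  [B = 2·N−C = 2·(9/2, 12)−(0, 9)]
2. B_y = 15  [B = 2·N−C = 2·(9/2, 12)−(0, 9)]
   so B = (9, 15)
3. M_x = 23/2  [2·M = A+B = (14, 3)+(9, 15)]
4. M_y = 9  [2·M = A+B = (14, 3)+(9, 15)]
   so M = (23/2, 9)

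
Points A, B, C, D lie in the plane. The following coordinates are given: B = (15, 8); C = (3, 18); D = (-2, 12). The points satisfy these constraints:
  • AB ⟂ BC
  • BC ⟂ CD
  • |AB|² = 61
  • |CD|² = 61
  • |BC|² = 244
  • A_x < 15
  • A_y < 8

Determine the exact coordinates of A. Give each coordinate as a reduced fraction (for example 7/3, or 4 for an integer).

A = (10, 2)

1. A_x = 10  [[AB ⟂ BC ⇒ 12x-10y-100=0] ∩ [|A−(15, 8)|²=61]]
2. A_y = 2  [[AB ⟂ BC ⇒ 12x-10y-100=0] ∩ [|A−(15, 8)|²=61]]
   so A = (10, 2)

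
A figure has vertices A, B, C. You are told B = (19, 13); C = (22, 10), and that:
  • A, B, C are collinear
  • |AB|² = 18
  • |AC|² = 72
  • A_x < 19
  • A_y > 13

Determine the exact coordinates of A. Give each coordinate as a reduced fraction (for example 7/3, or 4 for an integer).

1. A_x = 16  [[A, B, C are collinear ⇒ 3x+3y-96=0] ∩ [|A−(19, 13)|²=18]]
2. A_y = 16  [[A, B, C are collinear ⇒ 3x+3y-96=0] ∩ [|A−(19, 13)|²=18]]
   so A = (16, 16)

A = (16, 16)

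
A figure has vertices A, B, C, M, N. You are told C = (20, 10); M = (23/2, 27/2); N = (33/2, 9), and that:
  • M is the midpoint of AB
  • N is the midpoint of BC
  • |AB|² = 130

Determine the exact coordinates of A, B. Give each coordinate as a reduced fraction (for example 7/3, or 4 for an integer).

1. B_x = 13  [B = 2·N−C = 2·(33/2, 9)−(20, 10)]
2. B_y = 8  [B = 2·N−C = 2·(33/2, 9)−(20, 10)]
   so B = (13, 8)
3. A_x = 10  [A = 2·M−B = 2·(23/2, 27/2)−(13, 8)]
4. A_y = 19  [A = 2·M−B = 2·(23/2, 27/2)−(13, 8)]
   so A = (10, 19)

A = (10, 19)
B = (13, 8)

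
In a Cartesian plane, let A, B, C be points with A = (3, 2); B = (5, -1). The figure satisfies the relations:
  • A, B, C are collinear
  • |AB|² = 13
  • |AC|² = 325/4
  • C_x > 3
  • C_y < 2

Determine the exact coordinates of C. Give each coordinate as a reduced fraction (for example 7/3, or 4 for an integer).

1. C_x = 8  [[A, B, C are collinear ⇒ 3x+2y-13=0] ∩ [|C−(3, 2)|²=325/4]]
2. C_y = -11/2  [[A, B, C are collinear ⇒ 3x+2y-13=0] ∩ [|C−(3, 2)|²=325/4]]
   so C = (8, -11/2)

C = (8, -11/2)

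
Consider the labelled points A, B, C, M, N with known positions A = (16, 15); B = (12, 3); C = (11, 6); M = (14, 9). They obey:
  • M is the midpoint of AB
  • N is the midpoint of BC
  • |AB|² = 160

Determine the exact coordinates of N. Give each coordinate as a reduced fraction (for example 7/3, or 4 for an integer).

N = (23/2, 9/2)

1. N_x = 23/2  [2·N = B+C = (12, 3)+(11, 6)]
2. N_y = 9/2  [2·N = B+C = (12, 3)+(11, 6)]
   so N = (23/2, 9/2)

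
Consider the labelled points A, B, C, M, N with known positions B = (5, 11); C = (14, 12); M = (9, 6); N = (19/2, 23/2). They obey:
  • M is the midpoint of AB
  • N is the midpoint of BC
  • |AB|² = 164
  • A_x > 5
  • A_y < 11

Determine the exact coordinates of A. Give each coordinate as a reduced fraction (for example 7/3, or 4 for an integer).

A = (13, 1)

1. A_x = 13  [A = 2·M−B = 2·(9, 6)−(5, 11)]
2. A_y = 1  [A = 2·M−B = 2·(9, 6)−(5, 11)]
   so A = (13, 1)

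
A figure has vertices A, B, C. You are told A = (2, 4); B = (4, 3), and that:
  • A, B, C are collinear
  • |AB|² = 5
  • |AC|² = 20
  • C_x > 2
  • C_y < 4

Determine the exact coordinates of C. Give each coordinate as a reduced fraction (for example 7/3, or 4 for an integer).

C = (6, 2)

1. C_x = 6  [[A, B, C are collinear ⇒ 1x+2y-10=0] ∩ [|C−(2, 4)|²=20]]
2. C_y = 2  [[A, B, C are collinear ⇒ 1x+2y-10=0] ∩ [|C−(2, 4)|²=20]]
   so C = (6, 2)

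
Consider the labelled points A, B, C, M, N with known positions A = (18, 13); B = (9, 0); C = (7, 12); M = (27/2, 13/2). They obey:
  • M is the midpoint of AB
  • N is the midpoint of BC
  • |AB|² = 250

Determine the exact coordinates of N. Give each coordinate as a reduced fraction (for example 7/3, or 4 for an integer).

N = (8, 6)

1. N_x = 8  [2·N = B+C = (9, 0)+(7, 12)]
2. N_y = 6  [2·N = B+C = (9, 0)+(7, 12)]
   so N = (8, 6)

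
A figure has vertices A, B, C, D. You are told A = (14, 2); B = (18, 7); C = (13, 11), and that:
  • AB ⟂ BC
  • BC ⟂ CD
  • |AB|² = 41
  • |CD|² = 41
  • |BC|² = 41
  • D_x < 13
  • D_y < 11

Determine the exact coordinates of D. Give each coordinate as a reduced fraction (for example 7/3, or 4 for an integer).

D = (9, 6)

1. D_x = 9  [[BC ⟂ CD ⇒ -5x+4y+21=0] ∩ [|D−(13, 11)|²=41]]
2. D_y = 6  [[BC ⟂ CD ⇒ -5x+4y+21=0] ∩ [|D−(13, 11)|²=41]]
   so D = (9, 6)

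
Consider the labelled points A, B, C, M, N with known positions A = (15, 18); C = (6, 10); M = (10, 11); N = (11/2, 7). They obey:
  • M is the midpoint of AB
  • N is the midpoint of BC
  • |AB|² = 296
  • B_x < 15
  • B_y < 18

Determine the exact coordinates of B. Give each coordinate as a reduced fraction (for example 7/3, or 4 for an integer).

1. B_x = 5  [B = 2·M−A = 2·(10, 11)−(15, 18)]
2. B_y = 4  [B = 2·M−A = 2·(10, 11)−(15, 18)]
   so B = (5, 4)

B = (5, 4)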